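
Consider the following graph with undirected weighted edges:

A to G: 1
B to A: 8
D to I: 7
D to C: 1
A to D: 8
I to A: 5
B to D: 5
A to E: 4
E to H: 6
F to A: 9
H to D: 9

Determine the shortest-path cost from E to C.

13

Running Dijkstra from E:
E: 0
A: 4  (via E)
G: 5  (via A)
H: 6  (via E)
I: 9  (via A)
B: 12  (via A)
D: 12  (via A)
C: 13  (via D)
Shortest route: E–A–D–C = 13.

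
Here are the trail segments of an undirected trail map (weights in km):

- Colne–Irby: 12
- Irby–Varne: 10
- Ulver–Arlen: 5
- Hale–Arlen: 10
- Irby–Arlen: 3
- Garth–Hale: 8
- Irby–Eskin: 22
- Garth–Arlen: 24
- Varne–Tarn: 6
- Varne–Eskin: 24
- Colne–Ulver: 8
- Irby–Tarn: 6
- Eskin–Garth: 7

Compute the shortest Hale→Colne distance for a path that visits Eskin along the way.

49 km

Shortest Hale→Eskin: Hale → Garth → Eskin = 15
Shortest Eskin→Colne: Eskin → Irby → Colne = 34
Total via Eskin: 15 + 34 = 49 km.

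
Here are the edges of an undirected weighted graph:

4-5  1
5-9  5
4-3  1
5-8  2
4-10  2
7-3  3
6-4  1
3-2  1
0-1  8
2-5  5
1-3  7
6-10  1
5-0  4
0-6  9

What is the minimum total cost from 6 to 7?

5

Settle nodes by increasing distance from 6:
6: 0
4: 1  (via 6)
10: 1  (via 6)
3: 2  (via 4)
5: 2  (via 4)
2: 3  (via 3)
8: 4  (via 5)
7: 5  (via 3)
Shortest route: 6–4–3–7 = 5.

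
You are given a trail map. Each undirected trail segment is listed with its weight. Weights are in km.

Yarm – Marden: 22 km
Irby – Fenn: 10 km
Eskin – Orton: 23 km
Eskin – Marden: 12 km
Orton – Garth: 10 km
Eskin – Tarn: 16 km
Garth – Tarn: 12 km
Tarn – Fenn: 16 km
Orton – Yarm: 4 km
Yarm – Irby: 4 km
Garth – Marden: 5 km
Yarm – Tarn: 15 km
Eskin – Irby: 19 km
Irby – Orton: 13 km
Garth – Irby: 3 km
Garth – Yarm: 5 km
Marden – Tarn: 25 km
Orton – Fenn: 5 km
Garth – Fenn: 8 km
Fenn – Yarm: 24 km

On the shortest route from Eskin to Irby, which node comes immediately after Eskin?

Irby

Compare a few routes:
Eskin–Marden–Garth–Irby: 12+5+3 = 20
Eskin–Irby: 19 = 19
Cheapest is Eskin–Irby at 19 km.
So from Eskin the first move is to Irby.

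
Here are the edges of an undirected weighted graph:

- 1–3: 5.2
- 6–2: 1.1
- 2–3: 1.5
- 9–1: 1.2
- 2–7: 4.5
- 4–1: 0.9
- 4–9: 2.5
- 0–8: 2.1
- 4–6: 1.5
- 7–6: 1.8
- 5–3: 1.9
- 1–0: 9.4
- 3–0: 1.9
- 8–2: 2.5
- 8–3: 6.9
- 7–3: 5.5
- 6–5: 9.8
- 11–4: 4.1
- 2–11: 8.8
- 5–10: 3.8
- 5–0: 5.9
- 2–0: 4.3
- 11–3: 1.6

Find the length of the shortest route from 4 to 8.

5.1

Shortest distances from 4:
4: 0
1: 0.9  (via 4)
6: 1.5  (via 4)
9: 2.1  (via 1)
2: 2.6  (via 6)
7: 3.3  (via 6)
3: 4.1  (via 2)
11: 4.1  (via 4)
8: 5.1  (via 2)
Shortest route: 4 → 6 → 2 → 8 = 5.1.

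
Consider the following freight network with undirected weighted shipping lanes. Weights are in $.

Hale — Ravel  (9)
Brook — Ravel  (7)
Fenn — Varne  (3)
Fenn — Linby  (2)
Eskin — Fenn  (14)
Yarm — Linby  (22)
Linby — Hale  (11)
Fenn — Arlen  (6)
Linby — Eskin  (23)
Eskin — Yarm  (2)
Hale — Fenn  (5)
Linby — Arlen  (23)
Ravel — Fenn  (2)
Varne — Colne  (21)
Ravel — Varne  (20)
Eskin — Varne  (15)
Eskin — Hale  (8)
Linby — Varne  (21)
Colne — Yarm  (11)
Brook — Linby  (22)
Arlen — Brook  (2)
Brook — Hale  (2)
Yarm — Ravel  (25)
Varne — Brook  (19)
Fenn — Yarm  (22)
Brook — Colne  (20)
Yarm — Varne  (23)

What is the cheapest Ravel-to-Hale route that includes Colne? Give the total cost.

Best Ravel to Colne: Ravel → Fenn → Varne → Colne costing 26
Shortest Colne→Hale: Colne → Yarm → Eskin → Hale = 21
Total via Colne: 26 + 21 = $47.

$47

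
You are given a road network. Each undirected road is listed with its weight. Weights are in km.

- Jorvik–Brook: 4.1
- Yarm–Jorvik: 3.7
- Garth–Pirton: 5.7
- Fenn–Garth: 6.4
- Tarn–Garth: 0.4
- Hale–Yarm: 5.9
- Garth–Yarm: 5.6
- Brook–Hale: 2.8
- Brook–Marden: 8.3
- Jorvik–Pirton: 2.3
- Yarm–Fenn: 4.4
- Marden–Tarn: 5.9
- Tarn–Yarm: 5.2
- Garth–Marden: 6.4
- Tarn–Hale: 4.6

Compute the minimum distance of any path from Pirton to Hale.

9.2 km

Settle nodes by increasing distance from Pirton:
Pirton: 0
Jorvik: 2.3  (via Pirton)
Garth: 5.7  (via Pirton)
Yarm: 6  (via Jorvik)
Tarn: 6.1  (via Garth)
Brook: 6.4  (via Jorvik)
Hale: 9.2  (via Brook)
Shortest route: Pirton → Jorvik → Brook → Hale = 9.2 km.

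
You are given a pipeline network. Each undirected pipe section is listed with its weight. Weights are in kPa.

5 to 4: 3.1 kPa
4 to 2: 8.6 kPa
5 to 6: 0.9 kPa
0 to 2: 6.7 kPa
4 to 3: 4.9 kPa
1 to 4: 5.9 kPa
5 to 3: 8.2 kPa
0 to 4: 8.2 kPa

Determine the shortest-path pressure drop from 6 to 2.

Candidate routes:
6 → 5 → 4 → 0 → 2: 0.9+3.1+8.2+6.7 = 18.9
6 → 5 → 3 → 4 → 2: 0.9+8.2+4.9+8.6 = 22.6
6 → 5 → 4 → 2: 0.9+3.1+8.6 = 12.6
Cheapest is 6 → 5 → 4 → 2 at 12.6 kPa.

12.6 kPa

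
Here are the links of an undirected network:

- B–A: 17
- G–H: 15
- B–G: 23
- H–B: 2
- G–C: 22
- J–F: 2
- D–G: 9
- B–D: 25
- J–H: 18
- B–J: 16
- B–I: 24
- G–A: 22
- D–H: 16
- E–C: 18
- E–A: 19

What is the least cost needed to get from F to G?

35

Running Dijkstra from F:
F: 0
J: 2  (via F)
B: 18  (via J)
H: 20  (via J)
A: 35  (via B)
G: 35  (via H)
Shortest route: F–J–H–G = 35.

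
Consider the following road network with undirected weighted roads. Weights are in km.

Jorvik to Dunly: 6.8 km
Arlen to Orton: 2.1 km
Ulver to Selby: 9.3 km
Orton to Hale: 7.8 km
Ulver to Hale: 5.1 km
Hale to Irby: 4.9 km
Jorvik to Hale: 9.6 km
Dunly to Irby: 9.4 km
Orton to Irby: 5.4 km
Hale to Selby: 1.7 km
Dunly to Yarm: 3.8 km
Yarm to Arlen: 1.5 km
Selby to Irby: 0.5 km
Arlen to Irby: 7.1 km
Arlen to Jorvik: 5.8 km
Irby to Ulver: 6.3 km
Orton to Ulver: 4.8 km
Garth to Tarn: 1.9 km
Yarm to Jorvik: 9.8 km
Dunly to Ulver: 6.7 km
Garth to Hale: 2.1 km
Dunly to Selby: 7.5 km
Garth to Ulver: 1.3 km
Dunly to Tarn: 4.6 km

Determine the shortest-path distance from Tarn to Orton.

8 km

Enumerating some paths:
Tarn–Garth–Ulver–Orton: 1.9+1.3+4.8 = 8
Tarn–Garth–Hale–Orton: 1.9+2.1+7.8 = 11.8
Tarn–Garth–Hale–Selby–Irby–Orton: 1.9+2.1+1.7+0.5+5.4 = 11.6
Cheapest is Tarn–Garth–Ulver–Orton at 8 km.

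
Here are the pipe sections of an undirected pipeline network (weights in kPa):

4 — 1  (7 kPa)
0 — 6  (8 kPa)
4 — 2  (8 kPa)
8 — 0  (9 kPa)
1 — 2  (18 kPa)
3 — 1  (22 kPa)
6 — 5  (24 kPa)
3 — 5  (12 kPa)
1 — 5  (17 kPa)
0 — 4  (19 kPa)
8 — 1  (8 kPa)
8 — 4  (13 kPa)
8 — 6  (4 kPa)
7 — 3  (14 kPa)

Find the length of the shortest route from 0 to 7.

Candidate routes:
0–6–5–3–7: 8+24+12+14 = 58
0–6–8–1–3–7: 8+4+8+22+14 = 56
0–8–1–3–7: 9+8+22+14 = 53
The minimum is 53 kPa via 0–8–1–3–7.

53 kPa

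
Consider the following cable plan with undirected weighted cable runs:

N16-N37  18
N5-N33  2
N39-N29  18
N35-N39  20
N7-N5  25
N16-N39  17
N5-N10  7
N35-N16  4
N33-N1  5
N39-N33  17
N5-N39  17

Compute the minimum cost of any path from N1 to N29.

Running Dijkstra from N1:
N1: 0
N33: 5  (via N1)
N5: 7  (via N33)
N10: 14  (via N5)
N39: 22  (via N33)
N7: 32  (via N5)
N16: 39  (via N39)
N29: 40  (via N39)
Shortest route: N1 → N33 → N39 → N29 = 40.

40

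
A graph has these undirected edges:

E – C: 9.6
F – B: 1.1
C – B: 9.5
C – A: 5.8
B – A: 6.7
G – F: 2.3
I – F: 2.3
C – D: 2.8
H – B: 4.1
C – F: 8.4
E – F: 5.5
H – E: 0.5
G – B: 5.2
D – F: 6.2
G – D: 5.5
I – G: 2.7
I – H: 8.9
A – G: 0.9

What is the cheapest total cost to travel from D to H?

Running Dijkstra from D:
D: 0
C: 2.8  (via D)
G: 5.5  (via D)
F: 6.2  (via D)
A: 6.4  (via G)
B: 7.3  (via F)
I: 8.2  (via G)
H: 11.4  (via B)
Shortest route: D–F–B–H = 11.4.

11.4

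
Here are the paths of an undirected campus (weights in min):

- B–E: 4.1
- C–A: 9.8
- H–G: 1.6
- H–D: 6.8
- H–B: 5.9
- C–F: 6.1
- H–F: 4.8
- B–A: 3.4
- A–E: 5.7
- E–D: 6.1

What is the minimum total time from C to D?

Running Dijkstra from C:
C: 0
F: 6.1  (via C)
A: 9.8  (via C)
H: 10.9  (via F)
G: 12.5  (via H)
B: 13.2  (via A)
E: 15.5  (via A)
D: 17.7  (via H)
Shortest route: C → F → H → D = 17.7 min.

17.7 min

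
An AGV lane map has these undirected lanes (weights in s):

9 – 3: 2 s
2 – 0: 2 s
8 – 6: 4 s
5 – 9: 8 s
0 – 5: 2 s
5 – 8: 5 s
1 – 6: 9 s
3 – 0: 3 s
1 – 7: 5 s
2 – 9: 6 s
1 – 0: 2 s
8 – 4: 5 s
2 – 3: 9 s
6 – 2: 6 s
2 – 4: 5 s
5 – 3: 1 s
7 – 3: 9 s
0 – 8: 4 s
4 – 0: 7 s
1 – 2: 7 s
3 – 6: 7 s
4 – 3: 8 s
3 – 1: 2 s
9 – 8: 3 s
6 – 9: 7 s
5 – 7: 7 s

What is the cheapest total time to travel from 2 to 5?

4 s

Compare a few routes:
2 - 0 - 5: 2+2 = 4
2 - 0 - 1 - 3 - 5: 2+2+2+1 = 7
2 - 0 - 3 - 5: 2+3+1 = 6
Cheapest is 2 - 0 - 5 at 4 s.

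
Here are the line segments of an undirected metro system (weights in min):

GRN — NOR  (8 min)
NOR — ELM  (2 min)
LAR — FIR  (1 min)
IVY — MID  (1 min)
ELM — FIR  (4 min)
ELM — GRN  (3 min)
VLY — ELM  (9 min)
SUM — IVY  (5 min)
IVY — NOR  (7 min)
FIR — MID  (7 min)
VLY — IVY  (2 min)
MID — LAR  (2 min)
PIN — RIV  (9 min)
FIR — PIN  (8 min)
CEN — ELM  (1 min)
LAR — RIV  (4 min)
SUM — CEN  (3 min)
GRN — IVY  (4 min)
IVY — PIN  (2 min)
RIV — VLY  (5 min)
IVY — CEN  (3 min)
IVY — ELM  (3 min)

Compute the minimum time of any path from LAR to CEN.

Enumerating some paths:
LAR - FIR - ELM - IVY - CEN: 1+4+3+3 = 11
LAR - MID - IVY - ELM - CEN: 2+1+3+1 = 7
LAR - MID - IVY - CEN: 2+1+3 = 6
LAR - MID - IVY - SUM - CEN: 2+1+5+3 = 11
The minimum is 6 min via LAR - MID - IVY - CEN.

6 min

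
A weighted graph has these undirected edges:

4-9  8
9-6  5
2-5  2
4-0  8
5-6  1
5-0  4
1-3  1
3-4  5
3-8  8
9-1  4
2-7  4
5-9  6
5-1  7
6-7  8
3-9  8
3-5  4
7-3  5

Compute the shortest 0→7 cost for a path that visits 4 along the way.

18

Shortest 0→4: 0 → 4 = 8
Shortest 4→7: 4 → 3 → 7 = 10
Total via 4: 8 + 10 = 18.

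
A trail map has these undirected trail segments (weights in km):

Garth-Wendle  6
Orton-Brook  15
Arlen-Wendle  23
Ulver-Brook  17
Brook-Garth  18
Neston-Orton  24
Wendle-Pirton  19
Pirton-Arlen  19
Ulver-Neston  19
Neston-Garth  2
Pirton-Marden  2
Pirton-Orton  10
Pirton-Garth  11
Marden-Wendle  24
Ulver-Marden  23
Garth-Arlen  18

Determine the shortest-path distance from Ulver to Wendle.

27 km

Compare a few routes:
Ulver → Brook → Garth → Wendle: 17+18+6 = 41
Ulver → Neston → Garth → Wendle: 19+2+6 = 27
The minimum is 27 km via Ulver → Neston → Garth → Wendle.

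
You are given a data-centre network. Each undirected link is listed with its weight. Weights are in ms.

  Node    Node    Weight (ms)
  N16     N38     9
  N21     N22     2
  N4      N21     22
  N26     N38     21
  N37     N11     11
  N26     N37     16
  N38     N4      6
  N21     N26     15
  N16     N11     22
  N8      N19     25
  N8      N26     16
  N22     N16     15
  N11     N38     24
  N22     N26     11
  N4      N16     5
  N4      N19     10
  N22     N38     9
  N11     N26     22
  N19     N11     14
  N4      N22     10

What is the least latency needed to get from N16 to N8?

Compare a few routes:
N16 - N4 - N19 - N8: 5+10+25 = 40
N16 - N4 - N22 - N26 - N8: 5+10+11+16 = 42
Cheapest is N16 - N4 - N19 - N8 at 40 ms.

40 ms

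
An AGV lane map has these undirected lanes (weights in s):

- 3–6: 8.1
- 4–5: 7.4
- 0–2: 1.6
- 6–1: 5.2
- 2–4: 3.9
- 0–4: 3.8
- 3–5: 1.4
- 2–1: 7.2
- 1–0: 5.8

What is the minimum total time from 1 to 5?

Candidate routes:
1 → 6 → 3 → 5: 5.2+8.1+1.4 = 14.7
1 → 2 → 4 → 5: 7.2+3.9+7.4 = 18.5
1 → 0 → 4 → 5: 5.8+3.8+7.4 = 17
The minimum is 14.7 s via 1 → 6 → 3 → 5.

14.7 s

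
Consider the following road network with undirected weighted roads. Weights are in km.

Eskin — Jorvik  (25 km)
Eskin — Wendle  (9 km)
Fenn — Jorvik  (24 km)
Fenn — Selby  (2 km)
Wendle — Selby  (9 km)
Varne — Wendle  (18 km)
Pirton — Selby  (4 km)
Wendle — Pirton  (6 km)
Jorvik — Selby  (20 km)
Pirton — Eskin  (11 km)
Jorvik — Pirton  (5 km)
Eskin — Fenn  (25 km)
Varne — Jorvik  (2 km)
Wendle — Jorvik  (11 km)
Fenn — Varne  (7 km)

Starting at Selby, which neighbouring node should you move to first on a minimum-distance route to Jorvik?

Pirton

Candidate routes:
Selby - Fenn - Varne - Jorvik: 2+7+2 = 11
Selby - Pirton - Jorvik: 4+5 = 9
The minimum is 9 km via Selby - Pirton - Jorvik.
So from Selby the first move is to Pirton.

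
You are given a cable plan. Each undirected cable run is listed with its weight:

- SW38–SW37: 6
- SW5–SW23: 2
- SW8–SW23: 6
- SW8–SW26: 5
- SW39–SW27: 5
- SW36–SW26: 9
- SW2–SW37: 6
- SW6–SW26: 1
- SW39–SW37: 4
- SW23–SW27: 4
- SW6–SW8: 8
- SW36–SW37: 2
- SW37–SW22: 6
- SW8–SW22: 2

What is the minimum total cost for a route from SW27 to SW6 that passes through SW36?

21

Best SW27 to SW36: SW27–SW39–SW37–SW36 costing 11
Best SW36 to SW6: SW36–SW26–SW6 costing 10
Total via SW36: 11 + 10 = 21.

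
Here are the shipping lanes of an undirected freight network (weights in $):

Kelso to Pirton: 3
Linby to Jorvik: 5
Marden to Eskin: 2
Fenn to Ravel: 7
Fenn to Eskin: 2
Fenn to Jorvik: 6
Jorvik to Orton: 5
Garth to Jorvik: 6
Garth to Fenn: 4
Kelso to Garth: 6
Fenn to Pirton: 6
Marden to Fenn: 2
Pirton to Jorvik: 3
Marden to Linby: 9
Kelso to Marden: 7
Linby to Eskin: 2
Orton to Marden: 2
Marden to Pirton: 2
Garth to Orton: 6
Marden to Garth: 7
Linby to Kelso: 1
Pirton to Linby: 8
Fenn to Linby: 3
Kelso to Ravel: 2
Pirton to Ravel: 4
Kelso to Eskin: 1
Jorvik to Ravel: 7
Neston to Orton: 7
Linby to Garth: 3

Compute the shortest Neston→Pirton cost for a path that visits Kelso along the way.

$15

Shortest Neston→Kelso: Neston → Orton → Marden → Eskin → Kelso = 12
Best Kelso to Pirton: Kelso → Pirton costing 3
Total via Kelso: 12 + 3 = $15.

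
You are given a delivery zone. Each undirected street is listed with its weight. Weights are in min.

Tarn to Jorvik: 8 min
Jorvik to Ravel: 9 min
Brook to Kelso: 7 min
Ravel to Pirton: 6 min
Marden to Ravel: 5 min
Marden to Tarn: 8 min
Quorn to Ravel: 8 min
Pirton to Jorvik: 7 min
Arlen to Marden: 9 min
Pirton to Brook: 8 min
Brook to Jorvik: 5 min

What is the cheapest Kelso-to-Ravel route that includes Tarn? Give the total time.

Shortest Kelso→Tarn: Kelso → Brook → Jorvik → Tarn = 20
Shortest Tarn→Ravel: Tarn → Marden → Ravel = 13
Total via Tarn: 20 + 13 = 33 min.

33 min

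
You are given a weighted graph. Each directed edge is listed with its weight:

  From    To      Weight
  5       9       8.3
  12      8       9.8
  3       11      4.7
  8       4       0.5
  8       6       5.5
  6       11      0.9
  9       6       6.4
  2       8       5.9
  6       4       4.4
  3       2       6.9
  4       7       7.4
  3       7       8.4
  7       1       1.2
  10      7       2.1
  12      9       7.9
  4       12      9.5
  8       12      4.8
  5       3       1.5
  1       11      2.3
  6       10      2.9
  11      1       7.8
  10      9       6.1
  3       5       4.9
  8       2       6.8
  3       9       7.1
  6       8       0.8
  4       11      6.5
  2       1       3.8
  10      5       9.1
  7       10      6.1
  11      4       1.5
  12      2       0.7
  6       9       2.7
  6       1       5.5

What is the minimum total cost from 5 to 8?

Shortest distances from 5:
5: 0
3: 1.5  (via 5)
11: 6.2  (via 3)
4: 7.7  (via 11)
9: 8.3  (via 5)
2: 8.4  (via 3)
7: 9.9  (via 3)
1: 11.1  (via 7)
8: 14.3  (via 2)
Shortest route: 5–3–2–8 = 14.3.

14.3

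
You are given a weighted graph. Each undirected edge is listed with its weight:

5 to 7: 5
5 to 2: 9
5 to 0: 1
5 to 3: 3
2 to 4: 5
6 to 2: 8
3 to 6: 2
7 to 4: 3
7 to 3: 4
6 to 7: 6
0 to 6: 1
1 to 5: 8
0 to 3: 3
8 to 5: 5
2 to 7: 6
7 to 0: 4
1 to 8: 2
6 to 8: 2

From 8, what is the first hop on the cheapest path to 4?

6

Enumerating some paths:
8 → 6 → 0 → 7 → 4: 2+1+4+3 = 10
8 → 6 → 0 → 5 → 7 → 4: 2+1+1+5+3 = 12
8 → 6 → 7 → 4: 2+6+3 = 11
8 → 6 → 3 → 7 → 4: 2+2+4+3 = 11
The minimum is 10 via 8 → 6 → 0 → 7 → 4.
So from 8 the first move is to 6.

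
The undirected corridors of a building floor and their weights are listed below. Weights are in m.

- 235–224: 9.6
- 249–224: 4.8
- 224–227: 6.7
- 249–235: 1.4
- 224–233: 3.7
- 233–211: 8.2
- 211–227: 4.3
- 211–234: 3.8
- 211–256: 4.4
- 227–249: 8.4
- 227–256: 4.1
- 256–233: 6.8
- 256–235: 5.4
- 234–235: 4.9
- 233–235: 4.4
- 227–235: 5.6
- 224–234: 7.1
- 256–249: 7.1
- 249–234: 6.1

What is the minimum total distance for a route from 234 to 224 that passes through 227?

Best 234 to 227: 234 → 211 → 227 costing 8.1
Shortest 227→224: 227 → 224 = 6.7
Total via 227: 8.1 + 6.7 = 14.8 m.

14.8 m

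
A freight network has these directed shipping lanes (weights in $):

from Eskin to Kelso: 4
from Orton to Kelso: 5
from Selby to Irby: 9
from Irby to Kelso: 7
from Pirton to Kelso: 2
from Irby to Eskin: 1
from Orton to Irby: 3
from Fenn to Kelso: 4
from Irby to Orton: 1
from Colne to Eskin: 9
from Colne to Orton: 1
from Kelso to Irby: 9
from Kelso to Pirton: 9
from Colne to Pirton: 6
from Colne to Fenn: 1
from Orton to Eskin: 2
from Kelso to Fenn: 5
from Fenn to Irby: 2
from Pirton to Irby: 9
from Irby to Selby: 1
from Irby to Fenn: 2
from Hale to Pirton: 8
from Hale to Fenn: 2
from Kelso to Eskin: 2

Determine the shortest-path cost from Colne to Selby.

$4

Candidate routes:
Colne–Orton–Irby–Selby: 1+3+1 = 5
Colne–Fenn–Irby–Selby: 1+2+1 = 4
Cheapest is Colne–Fenn–Irby–Selby at $4.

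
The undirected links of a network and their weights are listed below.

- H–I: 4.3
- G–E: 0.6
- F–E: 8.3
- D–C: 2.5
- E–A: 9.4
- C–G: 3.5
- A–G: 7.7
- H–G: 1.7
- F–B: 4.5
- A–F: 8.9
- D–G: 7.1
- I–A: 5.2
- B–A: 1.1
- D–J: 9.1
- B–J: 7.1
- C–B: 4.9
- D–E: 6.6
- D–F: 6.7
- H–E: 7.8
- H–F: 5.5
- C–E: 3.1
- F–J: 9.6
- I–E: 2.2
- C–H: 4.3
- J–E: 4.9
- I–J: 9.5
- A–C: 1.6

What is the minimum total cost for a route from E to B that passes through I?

Shortest E→I: E → I = 2.2
Best I to B: I → A → B costing 6.3
Total via I: 2.2 + 6.3 = 8.5.

8.5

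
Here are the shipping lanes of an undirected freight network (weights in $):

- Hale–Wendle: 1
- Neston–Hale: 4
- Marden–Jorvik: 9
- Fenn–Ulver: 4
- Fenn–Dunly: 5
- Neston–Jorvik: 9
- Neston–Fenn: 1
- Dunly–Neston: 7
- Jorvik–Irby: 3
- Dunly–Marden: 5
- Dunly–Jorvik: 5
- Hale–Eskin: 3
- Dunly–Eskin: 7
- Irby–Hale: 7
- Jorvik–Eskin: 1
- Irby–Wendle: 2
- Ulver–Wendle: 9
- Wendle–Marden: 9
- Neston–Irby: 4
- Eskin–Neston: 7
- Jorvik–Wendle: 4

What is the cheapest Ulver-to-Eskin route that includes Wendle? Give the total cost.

$13

Best Ulver to Wendle: Ulver–Wendle costing 9
Shortest Wendle→Eskin: Wendle–Hale–Eskin = 4
Total via Wendle: 9 + 4 = $13.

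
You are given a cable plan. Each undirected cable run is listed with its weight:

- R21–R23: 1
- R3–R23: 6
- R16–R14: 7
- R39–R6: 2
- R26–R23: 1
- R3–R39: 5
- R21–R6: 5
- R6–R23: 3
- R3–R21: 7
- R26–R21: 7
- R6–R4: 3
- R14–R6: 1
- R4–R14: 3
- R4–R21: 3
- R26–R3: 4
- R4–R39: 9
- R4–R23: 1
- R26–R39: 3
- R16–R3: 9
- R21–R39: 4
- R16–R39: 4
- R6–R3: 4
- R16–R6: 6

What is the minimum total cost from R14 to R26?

Candidate routes:
R14 - R6 - R39 - R26: 1+2+3 = 6
R14 - R6 - R23 - R26: 1+3+1 = 5
Cheapest is R14 - R6 - R23 - R26 at 5.

5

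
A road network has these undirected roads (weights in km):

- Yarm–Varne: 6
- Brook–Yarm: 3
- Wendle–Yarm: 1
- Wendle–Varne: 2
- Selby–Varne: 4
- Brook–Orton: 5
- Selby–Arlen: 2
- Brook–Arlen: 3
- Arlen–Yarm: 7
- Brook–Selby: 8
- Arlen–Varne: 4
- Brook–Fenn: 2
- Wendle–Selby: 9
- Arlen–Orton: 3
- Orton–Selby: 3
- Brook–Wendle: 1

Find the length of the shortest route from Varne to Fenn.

5 km

Candidate routes:
Varne → Yarm → Wendle → Brook → Fenn: 6+1+1+2 = 10
Varne → Wendle → Yarm → Brook → Fenn: 2+1+3+2 = 8
Varne → Wendle → Brook → Fenn: 2+1+2 = 5
Varne → Arlen → Brook → Fenn: 4+3+2 = 9
Cheapest is Varne → Wendle → Brook → Fenn at 5 km.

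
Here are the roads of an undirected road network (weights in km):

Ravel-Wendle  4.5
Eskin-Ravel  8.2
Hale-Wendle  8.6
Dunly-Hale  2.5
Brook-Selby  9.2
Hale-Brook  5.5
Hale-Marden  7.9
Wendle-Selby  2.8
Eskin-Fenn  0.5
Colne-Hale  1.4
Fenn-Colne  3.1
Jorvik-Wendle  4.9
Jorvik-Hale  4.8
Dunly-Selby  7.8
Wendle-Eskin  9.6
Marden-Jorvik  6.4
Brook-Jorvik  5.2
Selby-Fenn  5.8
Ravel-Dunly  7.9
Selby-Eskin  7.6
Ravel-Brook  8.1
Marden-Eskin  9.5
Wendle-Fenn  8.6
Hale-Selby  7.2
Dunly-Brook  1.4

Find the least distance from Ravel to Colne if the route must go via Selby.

15.9 km

Shortest Ravel→Selby: Ravel–Wendle–Selby = 7.3
Shortest Selby→Colne: Selby–Hale–Colne = 8.6
Total via Selby: 7.3 + 8.6 = 15.9 km.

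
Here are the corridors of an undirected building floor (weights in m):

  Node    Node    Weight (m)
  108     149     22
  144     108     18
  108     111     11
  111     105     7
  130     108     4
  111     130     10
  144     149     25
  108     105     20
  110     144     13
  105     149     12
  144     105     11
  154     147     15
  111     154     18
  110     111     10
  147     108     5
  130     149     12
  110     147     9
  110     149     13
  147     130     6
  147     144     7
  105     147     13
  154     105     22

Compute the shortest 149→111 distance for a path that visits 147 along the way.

Best 149 to 147: 149–130–147 costing 18
Best 147 to 111: 147–108–111 costing 16
Total via 147: 18 + 16 = 34 m.

34 m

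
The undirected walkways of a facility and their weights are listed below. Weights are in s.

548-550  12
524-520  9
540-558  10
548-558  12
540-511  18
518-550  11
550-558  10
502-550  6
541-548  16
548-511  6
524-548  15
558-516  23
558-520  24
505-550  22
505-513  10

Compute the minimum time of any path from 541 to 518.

Enumerating some paths:
541 - 548 - 550 - 518: 16+12+11 = 39
541 - 548 - 558 - 550 - 518: 16+12+10+11 = 49
Cheapest is 541 - 548 - 550 - 518 at 39 s.

39 s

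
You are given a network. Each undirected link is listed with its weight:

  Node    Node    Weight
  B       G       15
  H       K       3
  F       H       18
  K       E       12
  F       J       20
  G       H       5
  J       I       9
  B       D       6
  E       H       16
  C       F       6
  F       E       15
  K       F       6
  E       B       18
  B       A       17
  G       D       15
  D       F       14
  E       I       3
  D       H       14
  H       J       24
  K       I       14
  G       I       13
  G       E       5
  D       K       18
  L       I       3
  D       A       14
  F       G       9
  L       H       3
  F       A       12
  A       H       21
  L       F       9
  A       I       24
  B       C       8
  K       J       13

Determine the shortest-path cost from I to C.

Compare a few routes:
I - L - F - C: 3+9+6 = 18
I - L - H - K - F - C: 3+3+3+6+6 = 21
Cheapest is I - L - F - C at 18.

18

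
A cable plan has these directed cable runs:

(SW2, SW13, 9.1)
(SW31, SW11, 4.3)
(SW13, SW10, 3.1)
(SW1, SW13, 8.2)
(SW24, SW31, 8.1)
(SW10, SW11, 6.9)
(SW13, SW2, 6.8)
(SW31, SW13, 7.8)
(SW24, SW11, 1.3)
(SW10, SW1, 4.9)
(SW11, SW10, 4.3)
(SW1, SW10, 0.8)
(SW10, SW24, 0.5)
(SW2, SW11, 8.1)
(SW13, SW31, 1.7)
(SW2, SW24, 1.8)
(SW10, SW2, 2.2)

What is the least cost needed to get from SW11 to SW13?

15.6

Shortest distances from SW11:
SW11: 0
SW10: 4.3  (via SW11)
SW24: 4.8  (via SW10)
SW2: 6.5  (via SW10)
SW1: 9.2  (via SW10)
SW31: 12.9  (via SW24)
SW13: 15.6  (via SW2)
Shortest route: SW11–SW10–SW2–SW13 = 15.6.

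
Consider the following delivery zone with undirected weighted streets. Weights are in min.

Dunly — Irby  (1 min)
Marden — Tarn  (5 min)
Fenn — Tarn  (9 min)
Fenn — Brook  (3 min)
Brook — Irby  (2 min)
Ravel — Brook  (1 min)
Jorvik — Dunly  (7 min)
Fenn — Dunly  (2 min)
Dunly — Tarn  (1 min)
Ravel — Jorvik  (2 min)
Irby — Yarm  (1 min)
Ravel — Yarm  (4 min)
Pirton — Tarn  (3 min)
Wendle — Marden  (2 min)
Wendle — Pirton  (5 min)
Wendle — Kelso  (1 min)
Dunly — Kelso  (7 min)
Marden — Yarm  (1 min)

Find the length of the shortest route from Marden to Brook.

Shortest distances from Marden:
Marden: 0
Yarm: 1  (via Marden)
Wendle: 2  (via Marden)
Irby: 2  (via Yarm)
Dunly: 3  (via Irby)
Kelso: 3  (via Wendle)
Tarn: 4  (via Dunly)
Brook: 4  (via Irby)
Shortest route: Marden → Yarm → Irby → Brook = 4 min.

4 min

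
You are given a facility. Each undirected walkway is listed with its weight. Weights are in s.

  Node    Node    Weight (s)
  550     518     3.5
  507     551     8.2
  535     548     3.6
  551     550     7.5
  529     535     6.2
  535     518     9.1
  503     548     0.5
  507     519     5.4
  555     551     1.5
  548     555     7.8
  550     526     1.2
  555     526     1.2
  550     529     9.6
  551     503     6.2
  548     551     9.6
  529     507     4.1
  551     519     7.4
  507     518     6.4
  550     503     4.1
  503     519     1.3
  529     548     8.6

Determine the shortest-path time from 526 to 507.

Candidate routes:
526 → 550 → 518 → 507: 1.2+3.5+6.4 = 11.1
526 → 555 → 551 → 507: 1.2+1.5+8.2 = 10.9
The minimum is 10.9 s via 526 → 555 → 551 → 507.

10.9 s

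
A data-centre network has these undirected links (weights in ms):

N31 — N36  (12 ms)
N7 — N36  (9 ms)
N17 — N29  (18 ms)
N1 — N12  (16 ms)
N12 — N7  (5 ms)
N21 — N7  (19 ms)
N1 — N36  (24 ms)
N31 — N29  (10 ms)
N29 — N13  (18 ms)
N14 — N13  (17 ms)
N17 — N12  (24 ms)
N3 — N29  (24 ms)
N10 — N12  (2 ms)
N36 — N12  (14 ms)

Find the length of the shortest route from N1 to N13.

64 ms

Candidate routes:
N1–N12–N36–N31–N29–N13: 16+14+12+10+18 = 70
N1–N12–N7–N36–N31–N29–N13: 16+5+9+12+10+18 = 70
N1–N36–N31–N29–N13: 24+12+10+18 = 64
Cheapest is N1–N36–N31–N29–N13 at 64 ms.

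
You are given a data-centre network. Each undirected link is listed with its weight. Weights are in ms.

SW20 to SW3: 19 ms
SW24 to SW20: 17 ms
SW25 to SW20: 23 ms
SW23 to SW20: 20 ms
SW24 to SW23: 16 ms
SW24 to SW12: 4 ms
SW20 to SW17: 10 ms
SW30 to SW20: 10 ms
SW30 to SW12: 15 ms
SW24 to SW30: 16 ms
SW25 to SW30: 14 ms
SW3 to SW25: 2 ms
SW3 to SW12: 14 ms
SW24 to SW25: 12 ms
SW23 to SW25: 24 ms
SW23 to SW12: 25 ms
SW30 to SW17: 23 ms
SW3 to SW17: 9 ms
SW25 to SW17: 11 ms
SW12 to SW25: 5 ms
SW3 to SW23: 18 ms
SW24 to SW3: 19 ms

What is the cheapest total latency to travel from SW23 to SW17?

27 ms

Enumerating some paths:
SW23 → SW3 → SW17: 18+9 = 27
SW23 → SW20 → SW17: 20+10 = 30
The minimum is 27 ms via SW23 → SW3 → SW17.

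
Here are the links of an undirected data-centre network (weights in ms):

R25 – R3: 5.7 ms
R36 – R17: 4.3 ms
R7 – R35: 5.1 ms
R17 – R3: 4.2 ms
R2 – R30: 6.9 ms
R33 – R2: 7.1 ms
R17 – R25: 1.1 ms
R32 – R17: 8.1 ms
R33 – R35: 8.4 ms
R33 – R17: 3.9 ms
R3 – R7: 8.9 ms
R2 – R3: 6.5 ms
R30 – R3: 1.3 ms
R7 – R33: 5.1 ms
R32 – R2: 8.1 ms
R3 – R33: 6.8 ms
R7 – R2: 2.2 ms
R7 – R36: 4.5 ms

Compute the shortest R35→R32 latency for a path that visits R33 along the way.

20.4 ms

Best R35 to R33: R35 → R33 costing 8.4
Best R33 to R32: R33 → R17 → R32 costing 12
Total via R33: 8.4 + 12 = 20.4 ms.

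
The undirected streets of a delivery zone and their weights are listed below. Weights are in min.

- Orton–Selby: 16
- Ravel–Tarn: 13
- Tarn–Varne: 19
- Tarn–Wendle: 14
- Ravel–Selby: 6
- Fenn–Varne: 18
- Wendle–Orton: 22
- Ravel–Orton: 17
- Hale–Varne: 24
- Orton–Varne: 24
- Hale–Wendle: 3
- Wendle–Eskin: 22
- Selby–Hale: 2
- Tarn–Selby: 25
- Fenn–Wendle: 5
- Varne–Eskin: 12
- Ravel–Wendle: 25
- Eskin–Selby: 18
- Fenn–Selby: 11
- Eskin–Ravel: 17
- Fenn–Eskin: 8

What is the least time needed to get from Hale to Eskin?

16 min

Enumerating some paths:
Hale - Selby - Eskin: 2+18 = 20
Hale - Wendle - Eskin: 3+22 = 25
Hale - Wendle - Fenn - Eskin: 3+5+8 = 16
Hale - Selby - Fenn - Eskin: 2+11+8 = 21
Cheapest is Hale - Wendle - Fenn - Eskin at 16 min.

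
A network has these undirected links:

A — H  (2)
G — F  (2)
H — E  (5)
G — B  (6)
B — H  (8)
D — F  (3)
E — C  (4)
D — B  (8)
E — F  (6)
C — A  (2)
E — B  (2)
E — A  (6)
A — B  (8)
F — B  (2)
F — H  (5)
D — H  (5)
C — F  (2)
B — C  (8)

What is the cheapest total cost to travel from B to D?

Enumerating some paths:
B - E - F - D: 2+6+3 = 11
B - D: 8 = 8
B - E - C - F - D: 2+4+2+3 = 11
B - F - D: 2+3 = 5
Cheapest is B - F - D at 5.

5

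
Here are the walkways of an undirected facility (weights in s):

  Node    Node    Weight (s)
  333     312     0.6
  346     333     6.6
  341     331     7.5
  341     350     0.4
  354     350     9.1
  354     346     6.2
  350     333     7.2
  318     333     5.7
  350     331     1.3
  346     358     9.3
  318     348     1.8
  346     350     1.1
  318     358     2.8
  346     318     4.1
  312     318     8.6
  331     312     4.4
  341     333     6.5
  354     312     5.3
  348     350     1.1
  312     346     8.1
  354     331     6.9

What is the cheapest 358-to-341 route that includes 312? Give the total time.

Best 358 to 312: 358 → 318 → 333 → 312 costing 9.1
Shortest 312→341: 312 → 331 → 350 → 341 = 6.1
Total via 312: 9.1 + 6.1 = 15.2 s.

15.2 s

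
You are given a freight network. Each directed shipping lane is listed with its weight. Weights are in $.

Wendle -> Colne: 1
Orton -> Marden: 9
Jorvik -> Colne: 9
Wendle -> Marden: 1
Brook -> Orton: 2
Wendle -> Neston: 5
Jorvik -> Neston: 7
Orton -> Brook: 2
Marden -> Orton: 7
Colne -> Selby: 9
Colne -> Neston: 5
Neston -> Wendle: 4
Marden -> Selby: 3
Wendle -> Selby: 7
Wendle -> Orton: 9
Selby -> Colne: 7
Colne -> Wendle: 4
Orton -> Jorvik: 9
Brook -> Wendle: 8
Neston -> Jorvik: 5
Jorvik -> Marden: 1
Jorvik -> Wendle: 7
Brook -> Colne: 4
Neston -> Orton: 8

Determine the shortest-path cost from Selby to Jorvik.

$17

Shortest distances from Selby:
Selby: 0
Colne: 7  (via Selby)
Wendle: 11  (via Colne)
Marden: 12  (via Wendle)
Neston: 12  (via Colne)
Jorvik: 17  (via Neston)
Shortest route: Selby → Colne → Neston → Jorvik = $17.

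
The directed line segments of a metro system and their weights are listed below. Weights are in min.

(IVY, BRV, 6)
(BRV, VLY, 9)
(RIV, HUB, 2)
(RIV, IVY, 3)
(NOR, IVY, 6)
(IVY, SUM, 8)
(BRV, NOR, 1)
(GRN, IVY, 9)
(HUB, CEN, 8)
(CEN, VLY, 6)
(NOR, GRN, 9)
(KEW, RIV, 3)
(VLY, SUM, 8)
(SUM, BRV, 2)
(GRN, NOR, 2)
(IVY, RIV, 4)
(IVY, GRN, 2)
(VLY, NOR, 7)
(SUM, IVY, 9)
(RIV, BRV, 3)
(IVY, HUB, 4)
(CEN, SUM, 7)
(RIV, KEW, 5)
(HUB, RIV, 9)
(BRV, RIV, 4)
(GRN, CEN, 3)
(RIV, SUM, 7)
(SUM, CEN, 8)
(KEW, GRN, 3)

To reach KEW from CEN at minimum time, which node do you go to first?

Enumerating some paths:
CEN–SUM–BRV–NOR–IVY–RIV–KEW: 7+2+1+6+4+5 = 25
CEN–SUM–BRV–RIV–KEW: 7+2+4+5 = 18
CEN–SUM–IVY–RIV–KEW: 7+9+4+5 = 25
CEN–VLY–SUM–BRV–RIV–KEW: 6+8+2+4+5 = 25
Cheapest is CEN–SUM–BRV–RIV–KEW at 18 min.
So from CEN the first move is to SUM.

SUM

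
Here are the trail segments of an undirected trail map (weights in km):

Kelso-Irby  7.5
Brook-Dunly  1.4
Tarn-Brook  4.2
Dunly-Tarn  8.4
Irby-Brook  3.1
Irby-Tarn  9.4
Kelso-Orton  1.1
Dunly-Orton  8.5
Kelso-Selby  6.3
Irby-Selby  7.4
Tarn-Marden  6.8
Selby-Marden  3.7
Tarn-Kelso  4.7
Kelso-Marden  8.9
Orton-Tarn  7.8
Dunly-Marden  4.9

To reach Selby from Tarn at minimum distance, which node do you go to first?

Enumerating some paths:
Tarn - Marden - Selby: 6.8+3.7 = 10.5
Tarn - Brook - Dunly - Marden - Selby: 4.2+1.4+4.9+3.7 = 14.2
Tarn - Kelso - Selby: 4.7+6.3 = 11
Cheapest is Tarn - Marden - Selby at 10.5 km.
So from Tarn the first move is to Marden.

Marden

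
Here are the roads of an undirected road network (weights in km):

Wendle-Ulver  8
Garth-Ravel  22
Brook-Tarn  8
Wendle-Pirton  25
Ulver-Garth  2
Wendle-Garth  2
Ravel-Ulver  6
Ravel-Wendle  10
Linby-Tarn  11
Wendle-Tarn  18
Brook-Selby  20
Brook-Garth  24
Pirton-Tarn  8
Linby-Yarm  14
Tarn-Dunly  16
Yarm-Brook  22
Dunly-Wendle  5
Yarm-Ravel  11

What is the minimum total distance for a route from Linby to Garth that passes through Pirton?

Shortest Linby→Pirton: Linby–Tarn–Pirton = 19
Best Pirton to Garth: Pirton–Wendle–Garth costing 27
Total via Pirton: 19 + 27 = 46 km.

46 km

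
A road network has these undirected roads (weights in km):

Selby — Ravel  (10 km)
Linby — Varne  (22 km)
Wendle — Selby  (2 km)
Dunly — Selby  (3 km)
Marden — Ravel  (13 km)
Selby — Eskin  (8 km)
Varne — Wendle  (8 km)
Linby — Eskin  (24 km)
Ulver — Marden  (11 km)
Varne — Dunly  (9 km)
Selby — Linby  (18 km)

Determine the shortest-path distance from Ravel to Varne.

20 km

Candidate routes:
Ravel - Selby - Linby - Varne: 10+18+22 = 50
Ravel - Selby - Wendle - Varne: 10+2+8 = 20
Ravel - Selby - Dunly - Varne: 10+3+9 = 22
The minimum is 20 km via Ravel - Selby - Wendle - Varne.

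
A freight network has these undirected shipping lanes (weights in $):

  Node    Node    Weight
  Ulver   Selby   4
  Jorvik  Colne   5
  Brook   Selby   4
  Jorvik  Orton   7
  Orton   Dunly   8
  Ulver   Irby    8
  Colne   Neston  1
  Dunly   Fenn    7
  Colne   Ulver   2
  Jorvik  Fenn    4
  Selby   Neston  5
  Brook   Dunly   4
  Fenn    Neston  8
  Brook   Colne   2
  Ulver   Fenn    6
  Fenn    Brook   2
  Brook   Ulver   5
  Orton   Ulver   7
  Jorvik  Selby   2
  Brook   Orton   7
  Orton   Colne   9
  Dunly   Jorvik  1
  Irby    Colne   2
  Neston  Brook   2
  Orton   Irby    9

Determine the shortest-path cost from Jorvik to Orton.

$7

Enumerating some paths:
Jorvik → Dunly → Brook → Orton: 1+4+7 = 12
Jorvik → Dunly → Orton: 1+8 = 9
Jorvik → Orton: 7 = 7
Jorvik → Fenn → Brook → Orton: 4+2+7 = 13
The minimum is $7 via Jorvik → Orton.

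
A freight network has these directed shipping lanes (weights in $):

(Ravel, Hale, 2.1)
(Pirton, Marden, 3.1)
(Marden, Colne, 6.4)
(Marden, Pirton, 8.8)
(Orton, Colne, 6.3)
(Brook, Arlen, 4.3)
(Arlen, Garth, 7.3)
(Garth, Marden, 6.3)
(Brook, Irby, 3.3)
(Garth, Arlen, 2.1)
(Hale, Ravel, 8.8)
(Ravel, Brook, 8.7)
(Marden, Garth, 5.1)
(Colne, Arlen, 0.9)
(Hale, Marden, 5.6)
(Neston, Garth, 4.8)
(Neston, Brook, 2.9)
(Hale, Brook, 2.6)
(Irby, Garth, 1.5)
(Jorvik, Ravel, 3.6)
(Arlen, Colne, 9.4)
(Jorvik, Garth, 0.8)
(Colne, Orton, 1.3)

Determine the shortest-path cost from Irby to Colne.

Settle nodes by increasing distance from Irby:
Irby: 0
Garth: 1.5  (via Irby)
Arlen: 3.6  (via Garth)
Marden: 7.8  (via Garth)
Colne: 13  (via Arlen)
Shortest route: Irby–Garth–Arlen–Colne = $13.

$13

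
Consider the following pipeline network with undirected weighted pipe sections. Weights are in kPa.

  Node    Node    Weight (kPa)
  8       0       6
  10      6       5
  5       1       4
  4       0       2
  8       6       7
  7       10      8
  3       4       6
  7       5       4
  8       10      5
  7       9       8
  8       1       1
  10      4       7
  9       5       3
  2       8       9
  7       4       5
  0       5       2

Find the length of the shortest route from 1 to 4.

8 kPa

Running Dijkstra from 1:
1: 0
8: 1  (via 1)
5: 4  (via 1)
0: 6  (via 5)
10: 6  (via 8)
9: 7  (via 5)
4: 8  (via 0)
Shortest route: 1–5–0–4 = 8 kPa.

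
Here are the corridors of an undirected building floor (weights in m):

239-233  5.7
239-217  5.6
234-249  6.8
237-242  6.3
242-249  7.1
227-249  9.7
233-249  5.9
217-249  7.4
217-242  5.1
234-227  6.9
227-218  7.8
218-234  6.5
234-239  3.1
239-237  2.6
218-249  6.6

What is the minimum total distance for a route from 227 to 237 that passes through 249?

Best 227 to 249: 227–249 costing 9.7
Best 249 to 237: 249–234–239–237 costing 12.5
Total via 249: 9.7 + 12.5 = 22.2 m.

22.2 m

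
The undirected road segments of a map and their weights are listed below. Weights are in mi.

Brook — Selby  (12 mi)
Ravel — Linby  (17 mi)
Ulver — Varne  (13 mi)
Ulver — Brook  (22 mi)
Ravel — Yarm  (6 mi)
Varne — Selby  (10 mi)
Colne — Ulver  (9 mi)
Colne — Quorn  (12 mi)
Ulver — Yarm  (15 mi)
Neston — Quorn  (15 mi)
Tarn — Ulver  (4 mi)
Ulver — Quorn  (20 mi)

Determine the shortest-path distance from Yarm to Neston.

Candidate routes:
Yarm - Ulver - Quorn - Neston: 15+20+15 = 50
Yarm - Ulver - Colne - Quorn - Neston: 15+9+12+15 = 51
Cheapest is Yarm - Ulver - Quorn - Neston at 50 mi.

50 mi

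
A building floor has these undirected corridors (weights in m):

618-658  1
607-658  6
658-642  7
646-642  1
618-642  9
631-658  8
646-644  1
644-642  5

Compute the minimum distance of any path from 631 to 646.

Shortest distances from 631:
631: 0
658: 8  (via 631)
618: 9  (via 658)
607: 14  (via 658)
642: 15  (via 658)
646: 16  (via 642)
Shortest route: 631 → 658 → 642 → 646 = 16 m.

16 m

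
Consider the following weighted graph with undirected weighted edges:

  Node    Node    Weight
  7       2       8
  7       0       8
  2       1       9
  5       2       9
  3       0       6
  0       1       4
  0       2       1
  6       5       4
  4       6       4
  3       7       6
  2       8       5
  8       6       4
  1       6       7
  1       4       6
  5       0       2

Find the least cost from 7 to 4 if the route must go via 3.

Best 7 to 3: 7 → 3 costing 6
Shortest 3→4: 3 → 0 → 1 → 4 = 16
Total via 3: 6 + 16 = 22.

22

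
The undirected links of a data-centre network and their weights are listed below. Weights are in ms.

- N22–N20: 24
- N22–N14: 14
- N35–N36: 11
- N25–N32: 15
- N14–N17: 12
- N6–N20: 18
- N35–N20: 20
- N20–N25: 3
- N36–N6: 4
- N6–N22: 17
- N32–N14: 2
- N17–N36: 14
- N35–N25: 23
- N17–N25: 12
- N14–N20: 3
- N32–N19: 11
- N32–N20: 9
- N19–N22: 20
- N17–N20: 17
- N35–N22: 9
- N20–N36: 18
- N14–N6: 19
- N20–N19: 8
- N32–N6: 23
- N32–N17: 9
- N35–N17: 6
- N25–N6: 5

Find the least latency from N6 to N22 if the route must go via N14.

25 ms

Shortest N6→N14: N6 → N25 → N20 → N14 = 11
Best N14 to N22: N14 → N22 costing 14
Total via N14: 11 + 14 = 25 ms.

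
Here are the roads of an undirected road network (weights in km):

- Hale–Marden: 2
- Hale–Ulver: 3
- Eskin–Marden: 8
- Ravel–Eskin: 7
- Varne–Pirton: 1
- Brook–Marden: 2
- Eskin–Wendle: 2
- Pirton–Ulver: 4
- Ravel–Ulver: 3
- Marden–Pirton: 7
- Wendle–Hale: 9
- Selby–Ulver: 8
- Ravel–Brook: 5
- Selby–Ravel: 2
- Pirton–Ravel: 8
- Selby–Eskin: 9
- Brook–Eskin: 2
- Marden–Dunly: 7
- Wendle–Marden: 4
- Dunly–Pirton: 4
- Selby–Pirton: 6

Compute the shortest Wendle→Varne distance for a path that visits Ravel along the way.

Shortest Wendle→Ravel: Wendle → Eskin → Ravel = 9
Shortest Ravel→Varne: Ravel → Ulver → Pirton → Varne = 8
Total via Ravel: 9 + 8 = 17 km.

17 km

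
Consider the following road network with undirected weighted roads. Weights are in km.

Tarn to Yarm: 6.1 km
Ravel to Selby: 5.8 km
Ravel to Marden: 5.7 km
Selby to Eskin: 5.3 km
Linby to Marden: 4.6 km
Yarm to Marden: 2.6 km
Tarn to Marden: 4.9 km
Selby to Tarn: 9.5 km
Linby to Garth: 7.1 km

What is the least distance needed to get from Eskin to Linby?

21.4 km

Candidate routes:
Eskin - Selby - Tarn - Marden - Linby: 5.3+9.5+4.9+4.6 = 24.3
Eskin - Selby - Ravel - Marden - Linby: 5.3+5.8+5.7+4.6 = 21.4
Cheapest is Eskin - Selby - Ravel - Marden - Linby at 21.4 km.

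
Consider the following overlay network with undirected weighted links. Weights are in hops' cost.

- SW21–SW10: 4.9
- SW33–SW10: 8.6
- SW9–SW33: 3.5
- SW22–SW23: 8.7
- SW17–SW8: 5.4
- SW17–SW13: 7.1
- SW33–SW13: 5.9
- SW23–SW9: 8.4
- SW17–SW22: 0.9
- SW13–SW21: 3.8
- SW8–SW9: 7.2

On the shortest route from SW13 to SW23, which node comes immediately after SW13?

Compare a few routes:
SW13 - SW33 - SW9 - SW23: 5.9+3.5+8.4 = 17.8
SW13 - SW17 - SW22 - SW23: 7.1+0.9+8.7 = 16.7
SW13 - SW21 - SW10 - SW33 - SW9 - SW23: 3.8+4.9+8.6+3.5+8.4 = 29.2
SW13 - SW17 - SW8 - SW9 - SW23: 7.1+5.4+7.2+8.4 = 28.1
Cheapest is SW13 - SW17 - SW22 - SW23 at 16.7 hops' cost.
So from SW13 the first move is to SW17.

SW17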